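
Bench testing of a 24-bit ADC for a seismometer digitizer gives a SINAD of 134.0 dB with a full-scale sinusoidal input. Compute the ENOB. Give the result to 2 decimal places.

21.97 bits

ENOB = (134.0 − 1.76)/6.02 = 21.9668 bits.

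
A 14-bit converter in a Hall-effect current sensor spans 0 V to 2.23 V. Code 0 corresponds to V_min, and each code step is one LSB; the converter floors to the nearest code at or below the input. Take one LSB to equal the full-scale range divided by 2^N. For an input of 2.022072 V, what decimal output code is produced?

14856

Range is 2.23 V. LSB = 2.23 V / 2^14 ≈ 136.1 µV.
code = ⌊(V_in − V_min)/LSB⌋ = ⌊(V_in − V_min) × 2^14 / range⌋
     = ⌊(2.022072 − (0)) × 16384 / 2.23⌋ = ⌊2.022072 × 16384/2.23⌋
     = ⌊14856.335⌋ = 14856.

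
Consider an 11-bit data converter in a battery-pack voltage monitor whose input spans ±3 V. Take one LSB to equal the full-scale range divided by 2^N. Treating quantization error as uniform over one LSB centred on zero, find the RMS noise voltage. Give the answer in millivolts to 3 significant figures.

Range = 3 − (-3) = 6 V.
Step size = 6/2048 V = 2.9297 mV.
For a uniform distribution on [−LSB/2, +LSB/2], V_rms = LSB/√12 = 2.9297 mV/3.4641 = 0.846 mV.

0.846 mV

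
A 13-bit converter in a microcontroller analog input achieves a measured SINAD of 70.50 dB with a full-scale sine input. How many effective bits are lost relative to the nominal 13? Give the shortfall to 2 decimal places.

Effective bits = (70.50 − 1.76)/6.02 = 11.4186.
Shortfall = 13 − 11.4186 = 1.5814 bits.

1.58 bits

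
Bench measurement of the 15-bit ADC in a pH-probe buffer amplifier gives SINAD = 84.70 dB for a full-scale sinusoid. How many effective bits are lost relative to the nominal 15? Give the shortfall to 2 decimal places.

1.22 bits

N_eff = (84.70 − 1.76)/6.02 = 13.7774 bits.
Lost resolution: 15 − 13.7774 = 1.2226 bits.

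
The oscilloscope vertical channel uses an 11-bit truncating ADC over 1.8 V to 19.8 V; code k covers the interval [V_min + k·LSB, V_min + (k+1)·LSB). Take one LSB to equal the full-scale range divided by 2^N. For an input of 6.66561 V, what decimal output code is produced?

553

Full-scale range = 19.8 V − (1.8 V) = 18 V. LSB = 18 V / 2^11 ≈ 8.789 mV.
V_in − V_min = 6.66561 − (1.8) = 4.86561 V.
Divide by LSB: 4.86561 × 2048/18 = 553.5983.
Truncating gives code 553.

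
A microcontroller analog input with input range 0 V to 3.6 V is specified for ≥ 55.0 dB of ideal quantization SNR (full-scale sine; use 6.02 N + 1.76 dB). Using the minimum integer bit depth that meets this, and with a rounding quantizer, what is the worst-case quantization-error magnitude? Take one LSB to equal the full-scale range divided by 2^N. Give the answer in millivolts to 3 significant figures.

Full-scale range = 3.6 V.
6.02 N + 1.76 ≥ 55.0 gives N ≥ 8.844, so the minimum integer is 9.
LSB = 3.6 V ÷ 2^9 = 3.6/512 V = 7.0313 mV.
Max error for round-to-nearest is LSB/2 = 3.52 mV.

3.52 mV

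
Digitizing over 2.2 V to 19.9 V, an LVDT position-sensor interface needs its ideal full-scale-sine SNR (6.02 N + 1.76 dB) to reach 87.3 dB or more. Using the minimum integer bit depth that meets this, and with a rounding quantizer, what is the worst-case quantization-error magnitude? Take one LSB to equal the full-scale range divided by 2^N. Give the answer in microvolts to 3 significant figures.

270 µV

Full-scale range = 19.9 V − (2.2 V) = 17.7 V.
Solving 6.02 N ≥ 87.3 − 1.76: N ≥ 14.209. Round up → N = 15.
Step size = 17.7/32768 V = 0.54016 mV.
Half an LSB is 270 µV.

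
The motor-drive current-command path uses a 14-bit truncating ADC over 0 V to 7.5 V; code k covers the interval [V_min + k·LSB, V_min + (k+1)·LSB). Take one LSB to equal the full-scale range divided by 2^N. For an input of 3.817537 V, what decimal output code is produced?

Range is 7.5 V. LSB = 7.5 V / 2^14 ≈ 457.8 µV.
V_in − V_min = 3.817537 − (0) = 3.817537 V.
Divide by LSB: 3.817537 × 16384/7.5 = 8339.5368.
Truncating gives code 8339.

8339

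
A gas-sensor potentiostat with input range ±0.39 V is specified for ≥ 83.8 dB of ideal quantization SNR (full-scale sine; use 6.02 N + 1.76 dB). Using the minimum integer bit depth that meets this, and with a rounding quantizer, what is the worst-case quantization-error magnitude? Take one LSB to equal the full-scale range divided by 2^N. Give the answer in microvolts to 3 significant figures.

23.8 µV

Span: 0.39 V − (-0.39 V) = 0.78 V.
Solving 6.02 N ≥ 83.8 − 1.76: N ≥ 13.628. Round up → N = 14.
LSB = 0.78 V / 2^14 = 47.607 µV.
Max error for round-to-nearest is LSB/2 = 23.8 µV.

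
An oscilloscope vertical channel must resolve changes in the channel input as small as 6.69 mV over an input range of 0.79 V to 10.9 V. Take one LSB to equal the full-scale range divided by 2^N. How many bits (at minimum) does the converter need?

11 bits

Span: 10.9 V − (0.79 V) = 10.11 V.
Required number of levels: 10.11/6.69 mV = 1511.2; smallest N with 2^N ≥ that is 11.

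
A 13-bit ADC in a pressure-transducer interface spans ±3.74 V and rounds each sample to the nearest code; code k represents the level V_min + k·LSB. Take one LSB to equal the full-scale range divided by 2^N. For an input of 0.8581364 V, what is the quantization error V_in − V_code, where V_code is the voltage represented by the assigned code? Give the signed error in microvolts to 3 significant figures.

−164 µV

Range = 3.74 − (-3.74) = 7.48 V. LSB = 7.48 V / 2^13 ≈ 0.9131 mV.
Position in LSBs: (0.8581364 − (-3.74)) × 8192/7.48 = 5035.8200; rounding gives k = 5036.
Reconstructed level: -3.74 + 5036 × 7.48/8192 V = 0.8583007813 V.
V_in − V_code = 0.8581364 − (0.8583007813) = −164 µV.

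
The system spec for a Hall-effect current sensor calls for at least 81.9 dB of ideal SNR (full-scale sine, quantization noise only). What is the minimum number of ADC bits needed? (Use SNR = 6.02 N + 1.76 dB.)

Required N = ⌈(81.9 − 1.76)/6.02⌉ = ⌈13.312⌉ = 14.

14 bits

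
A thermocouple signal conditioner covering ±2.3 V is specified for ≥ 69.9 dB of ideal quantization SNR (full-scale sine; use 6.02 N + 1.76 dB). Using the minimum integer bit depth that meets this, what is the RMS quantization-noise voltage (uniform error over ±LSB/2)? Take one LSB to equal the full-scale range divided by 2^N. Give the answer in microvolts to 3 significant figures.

324 µV

Full-scale range = 2.3 V − (-2.3 V) = 4.6 V.
Required N = ⌈(69.9 − 1.76)/6.02⌉ = ⌈11.319⌉ = 12.
Step size = 4.6/4096 V = 1.1230 mV.
RMS noise = LSB/√12 = 324 µV.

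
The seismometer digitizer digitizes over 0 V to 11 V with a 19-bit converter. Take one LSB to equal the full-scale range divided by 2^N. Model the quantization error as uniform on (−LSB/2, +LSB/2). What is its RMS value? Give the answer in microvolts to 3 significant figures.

Range is 11 V.
LSB = 11 V / 2^19 = 20.981 µV.
For a uniform distribution on [−LSB/2, +LSB/2], V_rms = LSB/√12 = 20.981 µV/3.4641 = 6.06 µV.

6.06 µV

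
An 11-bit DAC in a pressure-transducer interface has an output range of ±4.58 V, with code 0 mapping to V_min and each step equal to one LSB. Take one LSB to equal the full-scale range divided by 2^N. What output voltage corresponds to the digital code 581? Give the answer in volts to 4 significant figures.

-1.981 V

Full-scale range = 4.58 V − (-4.58 V) = 9.16 V. LSB = 9.16 V / 2^11.
Output = V_min + (581/2048) × range = -4.58 + 0.283691 × 9.16 V
      = -4.58 V + 2.59861 V = -1.98139 V.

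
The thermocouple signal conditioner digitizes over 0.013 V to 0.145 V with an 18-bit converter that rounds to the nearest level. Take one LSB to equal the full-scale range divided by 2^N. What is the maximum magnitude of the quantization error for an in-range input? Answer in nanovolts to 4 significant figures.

251.8 nV

Range = 0.145 − (0.013) = 0.132 V.
LSB = 0.132 V / 2^18 = 0.503540 µV.
Worst-case error for round-to-nearest is half an LSB: 251.8 nV.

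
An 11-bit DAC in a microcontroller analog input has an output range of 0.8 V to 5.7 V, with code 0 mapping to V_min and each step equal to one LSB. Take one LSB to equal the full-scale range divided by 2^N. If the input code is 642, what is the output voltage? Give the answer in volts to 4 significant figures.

Span: 5.7 V − (0.8 V) = 4.9 V. LSB = 4.9 V / 2^11.
V_out = V_min + code × LSB = 0.8 V + 642 × 4.9 V / 2048
      = 0.8 + 1.53604 = 2.33604 V.

2.336 V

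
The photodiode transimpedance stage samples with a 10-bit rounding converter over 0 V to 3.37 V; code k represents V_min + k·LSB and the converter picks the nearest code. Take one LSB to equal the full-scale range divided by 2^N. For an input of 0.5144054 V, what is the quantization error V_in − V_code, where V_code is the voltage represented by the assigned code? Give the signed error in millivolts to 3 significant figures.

V_FS = 3.37 V. LSB = 3.37 V / 2^10 ≈ 3.291 mV.
(V_in − V_min)/LSB = (0.5144054 − (0)) × 1024/3.37 = 156.3060 → nearest code k = 156.
V_code = 0 + (156/1024) × 3.37 = 0.5133984375 V.
e = 0.5144054 − (0.5133984375) = +1.01 mV.

+1.01 mV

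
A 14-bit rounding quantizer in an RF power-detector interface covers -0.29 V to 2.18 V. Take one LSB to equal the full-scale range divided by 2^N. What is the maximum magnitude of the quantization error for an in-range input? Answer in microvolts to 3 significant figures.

75.4 µV

The full-scale span is 2.18 − (-0.29) = 2.47 V.
One LSB is 2.47 V / 16384 = 150.76 µV.
|e|_max = LSB/2 = 75.4 µV.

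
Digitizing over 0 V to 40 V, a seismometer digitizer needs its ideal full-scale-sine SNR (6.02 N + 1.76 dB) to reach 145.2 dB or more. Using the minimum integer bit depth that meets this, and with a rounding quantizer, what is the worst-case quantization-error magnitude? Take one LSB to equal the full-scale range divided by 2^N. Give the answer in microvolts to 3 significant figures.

1.19 µV

Span = 40 V.
Required N = ⌈(145.2 − 1.76)/6.02⌉ = ⌈23.827⌉ = 24.
LSB = 40 V ÷ 2^24 = 40/16777216 V = 2.3842 µV.
Max error for round-to-nearest is LSB/2 = 1.19 µV.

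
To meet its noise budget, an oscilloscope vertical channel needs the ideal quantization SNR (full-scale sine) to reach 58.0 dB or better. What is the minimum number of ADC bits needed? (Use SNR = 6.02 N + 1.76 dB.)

Solving 6.02 N ≥ 58.0 − 1.76: N ≥ 9.342. Round up → N = 10.

10 bits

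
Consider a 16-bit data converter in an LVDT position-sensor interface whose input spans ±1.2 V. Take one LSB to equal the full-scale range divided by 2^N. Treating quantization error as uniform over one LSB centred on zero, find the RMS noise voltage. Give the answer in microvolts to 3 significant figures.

10.6 µV

Span: 1.2 V − (-1.2 V) = 2.4 V.
Step size = 2.4/65536 V = 36.621 µV.
RMS of a uniform error over width LSB is LSB/√12 = 10.6 µV.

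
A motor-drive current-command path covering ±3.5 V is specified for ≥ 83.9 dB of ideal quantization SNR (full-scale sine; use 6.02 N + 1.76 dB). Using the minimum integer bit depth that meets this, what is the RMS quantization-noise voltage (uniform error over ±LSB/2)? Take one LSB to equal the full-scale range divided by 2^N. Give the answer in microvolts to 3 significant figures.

Full-scale range = 3.5 V − (-3.5 V) = 7 V.
Required N = ⌈(83.9 − 1.76)/6.02⌉ = ⌈13.645⌉ = 14.
Step size = 7/16384 V = 427.25 µV.
σ_q = LSB/√12 = 427.25 µV/3.4641 = 123 µV.

123 µV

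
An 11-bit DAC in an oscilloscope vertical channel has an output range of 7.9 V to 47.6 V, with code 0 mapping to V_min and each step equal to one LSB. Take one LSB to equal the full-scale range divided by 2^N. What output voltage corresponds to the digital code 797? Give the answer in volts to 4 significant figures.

Range = 47.6 − (7.9) = 39.7 V. LSB = 39.7 V / 2^11.
V_out = 7.9 + 797 × (39.7/2048) V
      = 7.9 V + 15.4497 V = 23.3497 V.

23.35 V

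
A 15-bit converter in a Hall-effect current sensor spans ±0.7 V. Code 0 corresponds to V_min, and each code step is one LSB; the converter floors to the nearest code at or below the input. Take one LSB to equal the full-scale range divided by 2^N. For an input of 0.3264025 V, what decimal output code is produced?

24023

The full-scale span is 0.7 − (-0.7) = 1.4 V. LSB = 1.4 V / 2^15 ≈ 42.72 µV.
(V_in − V_min) × 2^15/range = (0.3264025 − (-0.7)) × 32768/1.4 = 24023.684.
Floor → code = 24023.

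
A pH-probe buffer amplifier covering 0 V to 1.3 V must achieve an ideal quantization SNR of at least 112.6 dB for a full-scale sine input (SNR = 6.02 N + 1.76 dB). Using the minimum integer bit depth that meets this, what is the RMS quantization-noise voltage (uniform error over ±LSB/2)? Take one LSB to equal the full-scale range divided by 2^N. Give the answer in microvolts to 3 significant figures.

0.716 µV

V_FS = 1.3 V.
Solving 6.02 N ≥ 112.6 − 1.76: N ≥ 18.412. Round up → N = 19.
LSB = 1.3 V ÷ 2^19 = 1.3/524288 V = 2.4796 µV.
σ_q = LSB/√12 = 2.4796 µV/3.4641 = 0.716 µV.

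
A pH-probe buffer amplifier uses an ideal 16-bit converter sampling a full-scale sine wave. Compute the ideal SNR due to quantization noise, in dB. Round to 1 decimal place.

Ideal quantization SNR: 6.02 × 16 + 1.76 dB = 98.1 dB.

98.1 dB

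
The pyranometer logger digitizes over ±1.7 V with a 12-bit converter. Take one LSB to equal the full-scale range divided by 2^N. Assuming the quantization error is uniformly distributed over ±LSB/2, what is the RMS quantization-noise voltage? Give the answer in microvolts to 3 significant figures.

Range = 1.7 − (-1.7) = 3.4 V.
LSB = 3.4 V ÷ 2^12 = 3.4/4096 V = 0.83008 mV.
For a uniform distribution on [−LSB/2, +LSB/2], V_rms = LSB/√12 = 0.83008 mV/3.4641 = 240 µV.

240 µV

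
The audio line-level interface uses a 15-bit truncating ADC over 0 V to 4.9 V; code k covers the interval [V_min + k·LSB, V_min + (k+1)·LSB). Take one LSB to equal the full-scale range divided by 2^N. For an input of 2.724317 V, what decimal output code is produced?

18218

Span = 4.9 V. LSB = 4.9 V / 2^15 ≈ 149.5 µV.
code = ⌊(V_in − V_min)/LSB⌋ = ⌊(V_in − V_min) × 2^15 / range⌋
     = ⌊(2.724317 − (0)) × 32768 / 4.9⌋ = ⌊2.724317 × 32768/4.9⌋
     = ⌊18218.453⌋ = 18218.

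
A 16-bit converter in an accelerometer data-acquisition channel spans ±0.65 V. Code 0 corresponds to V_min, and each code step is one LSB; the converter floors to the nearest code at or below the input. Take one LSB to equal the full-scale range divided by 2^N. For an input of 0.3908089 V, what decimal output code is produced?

Full-scale range = 0.65 V − (-0.65 V) = 1.3 V. LSB = 1.3 V / 2^16 ≈ 19.84 µV.
(V_in − V_min) × 2^16/range = (0.3908089 − (-0.65)) × 65536/1.3 = 52469.579.
Floor → code = 52469.

52469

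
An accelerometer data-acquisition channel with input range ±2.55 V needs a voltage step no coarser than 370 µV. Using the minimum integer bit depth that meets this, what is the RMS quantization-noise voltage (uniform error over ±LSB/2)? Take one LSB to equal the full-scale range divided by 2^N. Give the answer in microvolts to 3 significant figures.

Span: 2.55 V − (-2.55 V) = 5.1 V.
5.1 V / 370 µV = 13780. Since 2^13 = 8192 and 2^14 = 16384, N = 14.
Step size = 5.1/16384 V = 311.28 µV.
σ_q = LSB/√12 = 311.28 µV/3.4641 = 89.9 µV.

89.9 µV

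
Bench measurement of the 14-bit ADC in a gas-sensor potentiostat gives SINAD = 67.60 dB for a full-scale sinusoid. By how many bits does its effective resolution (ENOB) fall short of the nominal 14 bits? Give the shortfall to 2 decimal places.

3.06 bits

Effective bits = (67.60 − 1.76)/6.02 = 10.9369.
Lost resolution: 14 − 10.9369 = 3.0631 bits.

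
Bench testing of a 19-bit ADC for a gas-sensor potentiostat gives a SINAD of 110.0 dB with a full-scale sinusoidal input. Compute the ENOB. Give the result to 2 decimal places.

Inverting SNR = 6.02 N + 1.76: N_eff = (110.0 − 1.76)/6.02 = 17.9801.

17.98 bits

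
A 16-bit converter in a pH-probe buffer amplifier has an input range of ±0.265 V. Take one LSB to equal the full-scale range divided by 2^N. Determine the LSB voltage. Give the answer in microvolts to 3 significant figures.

8.09 µV

Full-scale range = 0.265 V − (-0.265 V) = 0.53 V.
2^16 = 65536 levels.
LSB = 0.53 V ÷ 2^16 = 0.53/65536 V = 8.09 µV.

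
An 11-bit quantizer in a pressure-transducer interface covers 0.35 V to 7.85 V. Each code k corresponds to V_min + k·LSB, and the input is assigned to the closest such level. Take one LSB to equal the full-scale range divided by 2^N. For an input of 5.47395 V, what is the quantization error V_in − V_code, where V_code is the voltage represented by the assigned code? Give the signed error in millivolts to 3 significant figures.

+0.659 mV

The full-scale span is 7.85 − (0.35) = 7.5 V. LSB = 7.5 V / 2^11 ≈ 3.662 mV.
(V_in − V_min)/LSB = (5.47395 − (0.35)) × 2048/7.5 = 1399.1799 → nearest code k = 1399.
V_code = 0.35 + (1399/2048) × 7.5 = 5.473291016 V.
V_in − V_code = 5.47395 − (5.473291016) = +0.659 mV.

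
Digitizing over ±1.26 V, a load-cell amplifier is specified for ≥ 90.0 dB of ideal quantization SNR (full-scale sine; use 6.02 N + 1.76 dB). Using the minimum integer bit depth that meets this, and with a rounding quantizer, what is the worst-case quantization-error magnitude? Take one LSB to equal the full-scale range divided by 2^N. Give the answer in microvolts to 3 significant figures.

Range = 1.26 − (-1.26) = 2.52 V.
6.02 N + 1.76 ≥ 90.0 gives N ≥ 14.658, so the minimum integer is 15.
LSB = 2.52 V ÷ 2^15 = 2.52/32768 V = 76.904 µV.
|e|_max = LSB/2 = 38.5 µV.

38.5 µV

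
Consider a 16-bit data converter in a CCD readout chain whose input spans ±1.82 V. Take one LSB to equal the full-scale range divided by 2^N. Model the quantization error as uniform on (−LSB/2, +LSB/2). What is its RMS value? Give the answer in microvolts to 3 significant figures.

The full-scale span is 1.82 − (-1.82) = 3.64 V.
LSB = 3.64 V / 2^16 = 55.542 µV.
σ_q = LSB/√12 = 55.542 µV/3.4641 = 16.0 µV.

16.0 µV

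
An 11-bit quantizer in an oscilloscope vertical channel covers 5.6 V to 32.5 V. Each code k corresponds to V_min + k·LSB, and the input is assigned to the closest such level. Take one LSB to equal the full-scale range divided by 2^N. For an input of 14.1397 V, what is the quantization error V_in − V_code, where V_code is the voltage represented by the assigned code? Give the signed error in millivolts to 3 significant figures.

+2.10 mV

The full-scale span is 32.5 − (5.6) = 26.9 V. LSB = 26.9 V / 2^11 ≈ 13.13 mV.
(V_in − V_min)/LSB = (14.1397 − (5.6)) × 2048/26.9 = 650.1601 → nearest code k = 650.
V_code = V_min + k × range/2^11 = 5.6 + 650 × 26.9/2048 = 14.13759766 V.
V_in − V_code = 14.1397 − (14.13759766) = +2.10 mV.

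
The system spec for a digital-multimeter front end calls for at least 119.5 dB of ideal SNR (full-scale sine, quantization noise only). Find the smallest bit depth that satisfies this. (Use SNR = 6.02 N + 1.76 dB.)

20 bits

Required N = ⌈(119.5 − 1.76)/6.02⌉ = ⌈19.558⌉ = 20.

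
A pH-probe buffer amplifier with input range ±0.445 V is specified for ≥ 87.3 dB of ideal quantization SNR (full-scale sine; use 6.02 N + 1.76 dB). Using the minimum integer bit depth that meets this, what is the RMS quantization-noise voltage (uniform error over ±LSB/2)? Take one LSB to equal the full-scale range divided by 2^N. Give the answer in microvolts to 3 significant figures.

Span: 0.445 V − (-0.445 V) = 0.89 V.
N ≥ (87.3 − 1.76)/6.02 = 14.209 → N_min = 15.
One LSB is 0.89 V / 32768 = 27.161 µV.
σ_q = LSB/√12 = 27.161 µV/3.4641 = 7.84 µV.

7.84 µV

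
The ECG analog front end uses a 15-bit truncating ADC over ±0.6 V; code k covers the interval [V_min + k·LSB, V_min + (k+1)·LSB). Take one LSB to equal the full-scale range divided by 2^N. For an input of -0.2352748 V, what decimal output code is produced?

9959

Full-scale range = 0.6 V − (-0.6 V) = 1.2 V. LSB = 1.2 V / 2^15 ≈ 36.62 µV.
(V_in − V_min) × 2^15/range = (-0.2352748 − (-0.6)) × 32768/1.2 = 9959.429.
Floor → code = 9959.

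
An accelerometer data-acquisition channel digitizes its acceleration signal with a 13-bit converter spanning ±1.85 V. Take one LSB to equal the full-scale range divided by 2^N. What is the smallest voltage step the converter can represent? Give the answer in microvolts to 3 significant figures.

452 µV

Range = 1.85 − (-1.85) = 3.7 V.
There are 2^13 = 8192 steps.
Step size = 3.7/8192 V = 452 µV.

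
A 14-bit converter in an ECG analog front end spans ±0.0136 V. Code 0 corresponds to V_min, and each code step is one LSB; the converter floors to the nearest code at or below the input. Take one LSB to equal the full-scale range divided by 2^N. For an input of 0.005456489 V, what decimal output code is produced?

Span: 0.0136 V − (-0.0136 V) = 0.0272 V. LSB = 0.0272 V / 2^14 ≈ 1.660 µV.
(V_in − V_min) × 2^14/range = (0.005456489 − (-0.0136)) × 16384/0.0272 = 11478.732.
Floor → code = 11478.

11478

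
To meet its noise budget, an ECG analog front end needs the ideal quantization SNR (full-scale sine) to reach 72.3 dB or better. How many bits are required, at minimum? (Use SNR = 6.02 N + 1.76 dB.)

6.02 N + 1.76 ≥ 72.3 gives N ≥ 11.718, so the minimum integer is 12.

12 bits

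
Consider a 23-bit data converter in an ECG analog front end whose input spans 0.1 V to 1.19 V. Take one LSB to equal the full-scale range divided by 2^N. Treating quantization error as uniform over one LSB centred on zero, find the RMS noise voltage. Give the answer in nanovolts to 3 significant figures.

37.5 nV

Range = 1.19 − (0.1) = 1.09 V.
LSB = 1.09 V ÷ 2^23 = 1.09/8388608 V = 129.94 nV.
RMS of a uniform error over width LSB is LSB/√12 = 37.5 nV.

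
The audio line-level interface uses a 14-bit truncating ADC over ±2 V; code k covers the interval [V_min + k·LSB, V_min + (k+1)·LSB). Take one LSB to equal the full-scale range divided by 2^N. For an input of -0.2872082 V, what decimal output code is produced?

The full-scale span is 2 − (-2) = 4 V. LSB = 4 V / 2^14 ≈ 244.1 µV.
V_in − V_min = -0.2872082 − (-2) = 1.7127918 V.
Divide by LSB: 1.7127918 × 16384/4 = 7015.5952.
Truncating gives code 7015.

7015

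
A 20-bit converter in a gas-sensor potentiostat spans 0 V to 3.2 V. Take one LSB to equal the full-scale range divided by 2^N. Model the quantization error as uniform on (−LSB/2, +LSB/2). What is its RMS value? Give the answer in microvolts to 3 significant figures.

Range is 3.2 V.
Step size = 3.2/1048576 V = 3.0518 µV.
σ_q = LSB/√12 = 3.0518 µV/3.4641 = 0.881 µV.

0.881 µV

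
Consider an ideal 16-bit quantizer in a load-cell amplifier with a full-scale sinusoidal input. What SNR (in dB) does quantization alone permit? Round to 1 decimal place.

6.02(16) + 1.76 = 96.32 + 1.76 = 98.08 dB.

98.1 dB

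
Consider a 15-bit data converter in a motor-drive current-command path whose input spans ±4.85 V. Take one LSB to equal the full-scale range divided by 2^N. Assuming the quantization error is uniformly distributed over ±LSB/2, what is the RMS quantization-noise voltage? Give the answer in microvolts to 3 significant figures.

85.5 µV

The full-scale span is 4.85 − (-4.85) = 9.7 V.
Step size = 9.7/32768 V = 296.02 µV.
For a uniform distribution on [−LSB/2, +LSB/2], V_rms = LSB/√12 = 296.02 µV/3.4641 = 85.5 µV.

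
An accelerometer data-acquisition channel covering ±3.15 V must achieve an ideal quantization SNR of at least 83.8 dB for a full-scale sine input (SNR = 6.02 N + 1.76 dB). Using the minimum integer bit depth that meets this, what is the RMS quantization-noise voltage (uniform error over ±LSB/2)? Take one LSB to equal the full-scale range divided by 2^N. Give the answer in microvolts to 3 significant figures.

The full-scale span is 3.15 − (-3.15) = 6.3 V.
Required N = ⌈(83.8 − 1.76)/6.02⌉ = ⌈13.628⌉ = 14.
LSB = 6.3 V ÷ 2^14 = 6.3/16384 V = 384.52 µV.
σ_q = LSB/√12 = 384.52 µV/3.4641 = 111 µV.

111 µV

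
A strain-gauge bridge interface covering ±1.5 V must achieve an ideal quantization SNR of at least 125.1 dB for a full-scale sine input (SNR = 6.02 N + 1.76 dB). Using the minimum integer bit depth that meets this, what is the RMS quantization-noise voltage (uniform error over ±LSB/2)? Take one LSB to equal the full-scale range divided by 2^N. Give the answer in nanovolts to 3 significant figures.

413 nV

The full-scale span is 1.5 − (-1.5) = 3 V.
N ≥ (125.1 − 1.76)/6.02 = 20.488 → N_min = 21.
LSB = 3 V ÷ 2^21 = 3/2097152 V = 1.4305 µV.
V_rms = LSB/√12 = 413 nV.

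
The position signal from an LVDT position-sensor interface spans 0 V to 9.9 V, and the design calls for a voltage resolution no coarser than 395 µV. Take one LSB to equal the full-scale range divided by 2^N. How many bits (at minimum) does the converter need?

15 bits

Range is 9.9 V.
Levels needed ≥ 9.9/395 µV = 25060. 2^15 = 32768 suffices, so N_min = 15.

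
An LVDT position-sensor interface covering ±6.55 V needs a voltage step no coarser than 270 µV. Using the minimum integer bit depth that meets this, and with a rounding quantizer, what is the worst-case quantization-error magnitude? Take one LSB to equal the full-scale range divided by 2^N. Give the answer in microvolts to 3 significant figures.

99.9 µV

Full-scale range = 6.55 V − (-6.55 V) = 13.1 V.
Need 2^N ≥ 13.1 V / 270 µV = 48520 → N_min = 16.
LSB = 13.1 V / 2^16 = 199.89 µV.
Half an LSB is 99.9 µV.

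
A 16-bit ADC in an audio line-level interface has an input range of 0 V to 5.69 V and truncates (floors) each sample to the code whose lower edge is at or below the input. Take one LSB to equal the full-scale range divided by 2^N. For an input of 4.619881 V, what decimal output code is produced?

Range is 5.69 V. LSB = 5.69 V / 2^16 ≈ 86.82 µV.
V_in − V_min = 4.619881 − (0) = 4.619881 V.
Divide by LSB: 4.619881 × 65536/5.69 = 53210.6364.
Truncating gives code 53210.

53210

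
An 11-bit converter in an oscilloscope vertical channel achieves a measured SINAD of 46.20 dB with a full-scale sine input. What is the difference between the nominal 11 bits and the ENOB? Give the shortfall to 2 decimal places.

3.62 bits

ENOB = (SINAD − 1.76)/6.02 = (46.20 − 1.76)/6.02 = 7.3821 bits.
Lost resolution: 11 − 7.3821 = 3.6179 bits.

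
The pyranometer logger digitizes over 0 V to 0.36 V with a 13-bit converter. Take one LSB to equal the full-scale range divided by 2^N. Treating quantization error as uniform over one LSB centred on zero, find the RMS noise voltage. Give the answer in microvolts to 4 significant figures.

Range is 0.36 V.
One LSB is 0.36 V / 8192 = 43.9453 µV.
σ_q = LSB/√12 = 43.9453 µV/3.4641 = 12.69 µV.

12.69 µV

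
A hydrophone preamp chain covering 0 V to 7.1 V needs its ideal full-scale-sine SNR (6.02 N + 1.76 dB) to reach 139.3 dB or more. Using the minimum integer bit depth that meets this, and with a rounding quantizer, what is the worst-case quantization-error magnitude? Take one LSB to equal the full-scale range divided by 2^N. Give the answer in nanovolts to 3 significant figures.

423 nV

V_FS = 7.1 V.
N ≥ (139.3 − 1.76)/6.02 = 22.847 → N_min = 23.
LSB = 7.1 V ÷ 2^23 = 7.1/8388608 V = 0.84639 µV.
Half an LSB is 423 nV.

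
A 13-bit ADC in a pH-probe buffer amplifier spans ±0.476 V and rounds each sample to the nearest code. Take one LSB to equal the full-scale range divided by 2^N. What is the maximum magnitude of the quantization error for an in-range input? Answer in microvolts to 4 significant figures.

58.11 µV

Span: 0.476 V − (-0.476 V) = 0.952 V.
Step size = 0.952/8192 V = 116.211 µV.
|e|_max = LSB/2 = 58.11 µV.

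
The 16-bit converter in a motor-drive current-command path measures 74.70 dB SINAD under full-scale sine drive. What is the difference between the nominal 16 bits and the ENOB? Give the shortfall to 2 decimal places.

3.88 bits

Effective bits = (74.70 − 1.76)/6.02 = 12.1163.
16 − 12.1163 = 3.88 bits below nominal.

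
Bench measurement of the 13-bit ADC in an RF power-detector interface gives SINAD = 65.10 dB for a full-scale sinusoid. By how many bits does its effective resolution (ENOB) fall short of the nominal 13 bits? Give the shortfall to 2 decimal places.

2.48 bits

ENOB = (SINAD − 1.76)/6.02 = (65.10 − 1.76)/6.02 = 10.5216 bits.
Lost resolution: 13 − 10.5216 = 2.4784 bits.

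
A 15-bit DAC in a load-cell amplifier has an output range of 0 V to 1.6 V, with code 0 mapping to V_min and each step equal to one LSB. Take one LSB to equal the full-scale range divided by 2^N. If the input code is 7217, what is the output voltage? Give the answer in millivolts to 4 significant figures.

V_FS = 1.6 V. LSB = 1.6 V / 2^15.
V_out = 0 + 7217 × (1.6/32768) V
      = 0 V + 0.352393 V = 0.352393 V.

352.4 mV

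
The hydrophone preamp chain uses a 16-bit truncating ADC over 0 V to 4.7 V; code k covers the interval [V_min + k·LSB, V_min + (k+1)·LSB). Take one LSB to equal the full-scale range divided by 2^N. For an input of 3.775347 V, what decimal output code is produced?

V_FS = 4.7 V. LSB = 4.7 V / 2^16 ≈ 71.72 µV.
code = ⌊(V_in − V_min)/LSB⌋ = ⌊(V_in − V_min) × 2^16 / range⌋
     = ⌊(3.775347 − (0)) × 65536 / 4.7⌋ = ⌊3.775347 × 65536/4.7⌋
     = ⌊52642.796⌋ = 52642.

52642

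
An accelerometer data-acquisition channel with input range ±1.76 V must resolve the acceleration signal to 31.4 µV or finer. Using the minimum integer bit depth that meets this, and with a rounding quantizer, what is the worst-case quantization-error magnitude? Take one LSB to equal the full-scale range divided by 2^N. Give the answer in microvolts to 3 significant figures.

13.4 µV

Full-scale range = 1.76 V − (-1.76 V) = 3.52 V.
Levels needed ≥ 3.52/31.4 µV = 112100. 2^17 = 131072 suffices, so N_min = 17.
LSB = 3.52 V ÷ 2^17 = 3.52/131072 V = 26.855 µV.
Max error for round-to-nearest is LSB/2 = 13.4 µV.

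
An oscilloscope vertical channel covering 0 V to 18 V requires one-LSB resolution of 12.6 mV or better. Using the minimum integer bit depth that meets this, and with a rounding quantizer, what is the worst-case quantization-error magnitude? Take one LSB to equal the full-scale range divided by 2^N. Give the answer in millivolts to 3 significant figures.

4.39 mV

V_FS = 18 V.
Levels needed ≥ 18/12.6 mV = 1429. 2^11 = 2048 suffices, so N_min = 11.
LSB = 18 V / 2^11 = 8.7891 mV.
|e|_max = LSB/2 = 4.39 mV.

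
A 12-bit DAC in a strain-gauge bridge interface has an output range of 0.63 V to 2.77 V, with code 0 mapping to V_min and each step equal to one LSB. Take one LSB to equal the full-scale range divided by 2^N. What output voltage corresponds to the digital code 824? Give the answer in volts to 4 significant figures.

1.061 V

Span: 2.77 V − (0.63 V) = 2.14 V. LSB = 2.14 V / 2^12.
V_out = 0.63 + 824 × (2.14/4096) V
      = 0.63 V + 0.430508 V = 1.06051 V.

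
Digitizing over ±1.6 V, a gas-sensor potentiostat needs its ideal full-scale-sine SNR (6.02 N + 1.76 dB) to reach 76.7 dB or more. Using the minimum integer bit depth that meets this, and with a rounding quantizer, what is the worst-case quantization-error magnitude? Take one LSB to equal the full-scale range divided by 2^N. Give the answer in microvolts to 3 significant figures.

195 µV

The full-scale span is 1.6 − (-1.6) = 3.2 V.
Required N = ⌈(76.7 − 1.76)/6.02⌉ = ⌈12.449⌉ = 13.
Step size = 3.2/8192 V = 390.63 µV.
|e|_max = LSB/2 = 195 µV.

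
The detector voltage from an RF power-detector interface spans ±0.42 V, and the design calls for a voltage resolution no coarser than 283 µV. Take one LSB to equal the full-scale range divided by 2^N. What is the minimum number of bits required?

12 bits

Range = 0.42 − (-0.42) = 0.84 V.
Levels needed ≥ 0.84/283 µV = 2968. 2^12 = 4096 suffices, so N_min = 12.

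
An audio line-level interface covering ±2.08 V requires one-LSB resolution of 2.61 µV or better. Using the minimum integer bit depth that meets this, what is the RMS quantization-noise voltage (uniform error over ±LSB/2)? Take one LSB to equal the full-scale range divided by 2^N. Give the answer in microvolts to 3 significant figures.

Span: 2.08 V − (-2.08 V) = 4.16 V.
Need 2^N ≥ 4.16 V / 2.61 µV = 1.594e6 → N_min = 21.
One LSB is 4.16 V / 2097152 = 1.9836 µV.
σ_q = LSB/√12 = 1.9836 µV/3.4641 = 0.573 µV.

0.573 µV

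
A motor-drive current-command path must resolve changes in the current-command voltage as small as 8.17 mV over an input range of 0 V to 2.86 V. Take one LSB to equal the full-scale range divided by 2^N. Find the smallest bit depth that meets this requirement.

Full-scale range = 2.86 V.
Levels needed ≥ 2.86/8.17 mV = 350.1. 2^9 = 512 suffices, so N_min = 9.

9 bits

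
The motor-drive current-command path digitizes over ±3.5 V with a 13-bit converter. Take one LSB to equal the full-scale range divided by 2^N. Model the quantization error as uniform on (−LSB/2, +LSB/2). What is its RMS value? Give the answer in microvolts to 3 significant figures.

The full-scale span is 3.5 − (-3.5) = 7 V.
LSB = 7 V / 2^13 = 0.85449 mV.
RMS of a uniform error over width LSB is LSB/√12 = 247 µV.

247 µV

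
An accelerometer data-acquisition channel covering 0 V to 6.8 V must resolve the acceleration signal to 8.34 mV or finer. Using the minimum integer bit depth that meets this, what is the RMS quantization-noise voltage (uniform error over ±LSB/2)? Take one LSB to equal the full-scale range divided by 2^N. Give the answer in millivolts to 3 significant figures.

V_FS = 6.8 V.
Required number of levels: 6.8/8.34 mV = 815.35; smallest N with 2^N ≥ that is 10.
LSB = 6.8 V / 2^10 = 6.6406 mV.
RMS noise = LSB/√12 = 1.92 mV.

1.92 mV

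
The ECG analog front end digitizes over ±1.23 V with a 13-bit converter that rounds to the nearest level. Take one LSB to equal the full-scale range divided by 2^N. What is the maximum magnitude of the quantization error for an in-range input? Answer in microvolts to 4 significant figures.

150.1 µV

The full-scale span is 1.23 − (-1.23) = 2.46 V.
Step size = 2.46/8192 V = 300.293 µV.
A rounding quantizer has |error| ≤ LSB/2 = 150.1 µV.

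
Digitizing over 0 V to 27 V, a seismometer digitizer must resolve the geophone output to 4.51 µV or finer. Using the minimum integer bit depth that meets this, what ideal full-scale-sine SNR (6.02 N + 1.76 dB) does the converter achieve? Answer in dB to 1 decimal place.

Range is 27 V.
Levels needed ≥ 27/4.51 µV = 5.987e6. 2^23 = 8388608 suffices, so N_min = 23.
SNR = 6.02 × 23 + 1.76 = 140.22 dB.

140.2 dB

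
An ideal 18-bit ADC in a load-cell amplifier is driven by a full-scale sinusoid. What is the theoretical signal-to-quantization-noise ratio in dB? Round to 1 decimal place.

For an ideal N-bit converter with full-scale sine input, SNR = 6.02 N + 1.76 dB. SNR = 6.02 × 18 + 1.76 = 108.36 + 1.76 = 110.12 dB.

110.1 dB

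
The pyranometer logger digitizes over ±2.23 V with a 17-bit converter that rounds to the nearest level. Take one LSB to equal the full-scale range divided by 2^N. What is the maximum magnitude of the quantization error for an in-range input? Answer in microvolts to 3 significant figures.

The full-scale span is 2.23 − (-2.23) = 4.46 V.
LSB = 4.46 V ÷ 2^17 = 4.46/131072 V = 34.027 µV.
|e|_max = LSB/2 = 17.0 µV.

17.0 µV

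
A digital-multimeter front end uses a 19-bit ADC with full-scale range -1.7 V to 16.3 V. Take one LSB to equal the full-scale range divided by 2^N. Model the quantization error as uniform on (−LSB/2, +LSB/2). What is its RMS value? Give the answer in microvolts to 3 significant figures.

9.91 µV

Full-scale range = 16.3 V − (-1.7 V) = 18 V.
LSB = 18 V / 2^19 = 34.332 µV.
For a uniform distribution on [−LSB/2, +LSB/2], V_rms = LSB/√12 = 34.332 µV/3.4641 = 9.91 µV.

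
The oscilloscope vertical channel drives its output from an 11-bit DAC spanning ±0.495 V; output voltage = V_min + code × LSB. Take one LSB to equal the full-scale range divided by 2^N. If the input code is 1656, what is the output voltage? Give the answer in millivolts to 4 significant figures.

305.5 mV

Range = 0.495 − (-0.495) = 0.99 V. LSB = 0.99 V / 2^11.
V_out = -0.495 + 1656 × (0.99/2048) V
      = -0.495 + 0.800508 = 0.305508 V.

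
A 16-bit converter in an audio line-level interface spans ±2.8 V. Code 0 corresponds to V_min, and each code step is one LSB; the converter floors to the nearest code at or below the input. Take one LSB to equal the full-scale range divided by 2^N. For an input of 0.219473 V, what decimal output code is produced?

35336

Span: 2.8 V − (-2.8 V) = 5.6 V. LSB = 5.6 V / 2^16 ≈ 85.45 µV.
V_in − V_min = 0.219473 − (-2.8) = 3.019473 V.
Divide by LSB: 3.019473 × 65536/5.6 = 35336.4612.
Truncating gives code 35336.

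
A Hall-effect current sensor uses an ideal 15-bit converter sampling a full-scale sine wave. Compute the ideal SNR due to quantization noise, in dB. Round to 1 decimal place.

Ideal quantization SNR: 6.02 × 15 + 1.76 dB = 92.1 dB.

92.1 dB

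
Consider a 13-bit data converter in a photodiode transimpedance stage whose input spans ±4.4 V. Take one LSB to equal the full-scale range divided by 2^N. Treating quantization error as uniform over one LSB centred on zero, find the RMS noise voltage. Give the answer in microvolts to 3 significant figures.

310 µV

Span: 4.4 V − (-4.4 V) = 8.8 V.
LSB = 8.8 V ÷ 2^13 = 8.8/8192 V = 1.0742 mV.
σ_q = LSB/√12 = 1.0742 mV/3.4641 = 310 µV.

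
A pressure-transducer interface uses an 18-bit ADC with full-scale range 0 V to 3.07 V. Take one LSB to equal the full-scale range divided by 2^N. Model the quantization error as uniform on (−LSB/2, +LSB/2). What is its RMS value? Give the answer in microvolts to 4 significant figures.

3.381 µV

Span = 3.07 V.
LSB = 3.07 V ÷ 2^18 = 3.07/262144 V = 11.7111 µV.
For a uniform distribution on [−LSB/2, +LSB/2], V_rms = LSB/√12 = 11.7111 µV/3.4641 = 3.381 µV.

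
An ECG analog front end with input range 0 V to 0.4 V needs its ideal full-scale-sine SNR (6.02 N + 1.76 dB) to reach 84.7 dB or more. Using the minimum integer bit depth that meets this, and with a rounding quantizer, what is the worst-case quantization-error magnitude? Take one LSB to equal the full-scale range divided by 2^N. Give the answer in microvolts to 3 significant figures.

Full-scale range = 0.4 V.
6.02 N + 1.76 ≥ 84.7 gives N ≥ 13.777, so the minimum integer is 14.
LSB = 0.4 V ÷ 2^14 = 0.4/16384 V = 24.414 µV.
Max error for round-to-nearest is LSB/2 = 12.2 µV.

12.2 µV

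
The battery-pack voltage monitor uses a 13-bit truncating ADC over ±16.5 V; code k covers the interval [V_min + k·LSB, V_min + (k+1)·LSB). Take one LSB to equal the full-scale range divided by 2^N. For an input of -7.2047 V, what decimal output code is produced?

2307

Span: 16.5 V − (-16.5 V) = 33 V. LSB = 33 V / 2^13 ≈ 4.028 mV.
V_in − V_min = -7.2047 − (-16.5) = 9.2953 V.
Divide by LSB: 9.2953 × 8192/33 = 2307.4878.
Truncating gives code 2307.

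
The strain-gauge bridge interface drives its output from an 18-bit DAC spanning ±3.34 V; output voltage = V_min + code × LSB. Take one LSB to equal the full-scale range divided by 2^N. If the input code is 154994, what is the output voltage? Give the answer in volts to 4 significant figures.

Full-scale range = 3.34 V − (-3.34 V) = 6.68 V. LSB = 6.68 V / 2^18.
Output = V_min + (154994/262144) × range = -3.34 + 0.591255 × 6.68 V
      = -3.34 V + 3.94958 V = 0.609585 V.

0.6096 V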